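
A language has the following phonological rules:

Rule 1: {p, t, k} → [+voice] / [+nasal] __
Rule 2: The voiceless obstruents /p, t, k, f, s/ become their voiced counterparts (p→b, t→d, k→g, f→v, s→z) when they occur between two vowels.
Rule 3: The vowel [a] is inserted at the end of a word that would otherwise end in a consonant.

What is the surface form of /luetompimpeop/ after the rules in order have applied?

luedombimbeopa

Rule 1 (post-nasal voicing): /p/ is a voiceless stop immediately after the nasal /m/, so it voices to [b]. /p/ is a voiceless stop immediately after the nasal /m/, so it voices to [b]. /luetompimpeop/ → luetombimbeop.
Rule 2 (intervocalic voicing): /t/ is a voiceless obstruent between vowels /e/ and /o/, so it voices to [d]. /luetombimbeop/ → luedombimbeop.
Rule 3 (final a-epenthesis): the form ends in the consonant /p/, so [a] is inserted word-finally. /luedombimbeop/ → luedombimbeopa.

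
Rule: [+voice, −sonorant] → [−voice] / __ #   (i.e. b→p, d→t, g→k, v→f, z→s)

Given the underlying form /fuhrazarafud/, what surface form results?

Scanning /fuhrazarafud/: /z/ at position 6 is not in the conditioning environment; /d/ is a voiced obstruent in word-final position, so it devoices to [t].
Result: [fuhrazarafut].

fuhrazarafut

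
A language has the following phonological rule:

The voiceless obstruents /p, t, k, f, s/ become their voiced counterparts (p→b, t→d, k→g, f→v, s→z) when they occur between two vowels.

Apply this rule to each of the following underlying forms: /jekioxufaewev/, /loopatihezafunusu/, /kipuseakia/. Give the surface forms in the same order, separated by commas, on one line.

/jekioxufaewev/: /k/ is a voiceless obstruent between vowels /e/ and /i/, so it voices to [g]. /f/ is a voiceless obstruent between vowels /u/ and /a/, so it voices to [v]. → [jegioxuvaewev].
/loopatihezafunusu/: /p/ is a voiceless obstruent between vowels /o/ and /a/, so it voices to [b]. /t/ is a voiceless obstruent between vowels /a/ and /i/, so it voices to [d]. /f/ is a voiceless obstruent between vowels /a/ and /u/, so it voices to [v]. /s/ is a voiceless obstruent between vowels /u/ and /u/, so it voices to [z]. → [loobadihezavunuzu].
/kipuseakia/: /p/ is a voiceless obstruent between vowels /i/ and /u/, so it voices to [b]. /s/ is a voiceless obstruent between vowels /u/ and /e/, so it voices to [z]. /k/ is a voiceless obstruent between vowels /a/ and /i/, so it voices to [g]. → [kibuzeagia].

jegioxuvaewev, loobadihezavunuzu, kibuzeagia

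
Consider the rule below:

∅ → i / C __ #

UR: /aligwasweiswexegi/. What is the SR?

aligwasweiswexegi

No segment of /aligwasweiswexegi/ meets the structural description of the rule, so the form surfaces unchanged.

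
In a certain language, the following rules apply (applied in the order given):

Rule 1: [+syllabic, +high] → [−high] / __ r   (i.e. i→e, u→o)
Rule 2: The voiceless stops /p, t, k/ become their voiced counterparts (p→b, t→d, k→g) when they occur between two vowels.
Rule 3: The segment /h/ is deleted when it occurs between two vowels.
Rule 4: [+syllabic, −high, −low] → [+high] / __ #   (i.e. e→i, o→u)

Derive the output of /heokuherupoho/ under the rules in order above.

heoguerubou

Rule 1 (pre-rhotic lowering): no segment meets the environment; /heokuherupoho/ is unchanged.
Rule 2 (intervocalic voicing): /k/ is a voiceless stop between vowels /o/ and /u/, so it voices to [g]. /p/ is a voiceless stop between vowels /u/ and /o/, so it voices to [b]. /heokuherupoho/ → heoguheruboho.
Rule 3 (intervocalic h-deletion): /h/ occurs between vowels /u/ and /e/, so it deletes. /h/ occurs between vowels /o/ and /o/, so it deletes. /heoguheruboho/ → heogueruboo.
Rule 4 (final vowel raising): /o/ is a mid vowel in word-final position, so it raises to [u]. /heogueruboo/ → heoguerubou.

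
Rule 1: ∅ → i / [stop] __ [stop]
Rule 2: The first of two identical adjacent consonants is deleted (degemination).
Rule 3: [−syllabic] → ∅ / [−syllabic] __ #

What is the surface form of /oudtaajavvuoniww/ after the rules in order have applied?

Rule 1 (stop-cluster i-epenthesis): /d/ and /t/ form a stop–stop cluster, so [i] is inserted between them. /oudtaajavvuoniww/ → ouditaajavvuoniww.
Rule 2 (degemination): /vv/ is a geminate; the first /v/ deletes. /ww/ is a geminate; the first /w/ deletes. /ouditaajavvuoniww/ → ouditaajavuoniw.
Rule 3 (final cluster simplification): no segment meets the environment; /ouditaajavuoniw/ is unchanged.

ouditaajavuoniw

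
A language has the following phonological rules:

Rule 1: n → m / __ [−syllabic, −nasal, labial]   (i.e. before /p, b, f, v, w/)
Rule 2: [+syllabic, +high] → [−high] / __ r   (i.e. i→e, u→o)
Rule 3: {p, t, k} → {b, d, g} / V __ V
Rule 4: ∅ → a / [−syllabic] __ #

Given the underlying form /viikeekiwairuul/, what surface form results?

Rule 1 (nasal place assimilation): no segment meets the environment; /viikeekiwairuul/ is unchanged.
Rule 2 (pre-rhotic lowering): /i/ is a high vowel immediately before /r/, so it lowers to [e]. /viikeekiwairuul/ → viikeekiwaeruul.
Rule 3 (intervocalic voicing): /k/ is a voiceless stop between vowels /i/ and /e/, so it voices to [g]. /k/ is a voiceless stop between vowels /e/ and /i/, so it voices to [g]. /viikeekiwaeruul/ → viigeegiwaeruul.
Rule 4 (final a-epenthesis): the form ends in the consonant /l/, so [a] is inserted word-finally. /viigeegiwaeruul/ → viigeegiwaeruula.

viigeegiwaeruula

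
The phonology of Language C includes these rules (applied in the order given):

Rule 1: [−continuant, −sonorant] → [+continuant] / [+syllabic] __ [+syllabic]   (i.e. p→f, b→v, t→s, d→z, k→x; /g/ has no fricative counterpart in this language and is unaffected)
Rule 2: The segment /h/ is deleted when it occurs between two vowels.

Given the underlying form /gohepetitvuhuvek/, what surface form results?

Rule 1 (intervocalic spirantization): /p/ is a stop between vowels /e/ and /e/, so it spirantizes to the fricative [f]. /t/ is a stop between vowels /e/ and /i/, so it spirantizes to the fricative [s]. /gohepetitvuhuvek/ → gohefesitvuhuvek.
Rule 2 (intervocalic h-deletion): /h/ occurs between vowels /o/ and /e/, so it deletes. /h/ occurs between vowels /u/ and /u/, so it deletes. /gohefesitvuhuvek/ → goefesitvuuvek.

goefesitvuuvek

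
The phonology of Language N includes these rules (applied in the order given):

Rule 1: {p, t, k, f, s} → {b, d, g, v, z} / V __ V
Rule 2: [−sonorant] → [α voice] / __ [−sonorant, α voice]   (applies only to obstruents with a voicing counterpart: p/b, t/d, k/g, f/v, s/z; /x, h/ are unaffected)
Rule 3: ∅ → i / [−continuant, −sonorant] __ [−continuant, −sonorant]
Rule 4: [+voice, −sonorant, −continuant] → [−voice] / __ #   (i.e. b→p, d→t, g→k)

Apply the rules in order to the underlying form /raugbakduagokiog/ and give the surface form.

Rule 1 (intervocalic voicing): /k/ is a voiceless obstruent between vowels /o/ and /i/, so it voices to [g]. /raugbakduagokiog/ → raugbakduagogiog.
Rule 2 (regressive voicing assimilation): /k/ precedes the voiced obstruent /d/, so it voices to [g] by assimilation. /raugbakduagogiog/ → raugbagduagogiog.
Rule 3 (stop-cluster i-epenthesis): /g/ and /b/ form a stop–stop cluster, so [i] is inserted between them. /g/ and /d/ form a stop–stop cluster, so [i] is inserted between them. /raugbagduagogiog/ → raugibagiduagogiog.
Rule 4 (final devoicing): /g/ is a voiced stop in word-final position, so it devoices to [k]. /raugibagiduagogiog/ → raugibagiduagogiok.

raugibagiduagogiok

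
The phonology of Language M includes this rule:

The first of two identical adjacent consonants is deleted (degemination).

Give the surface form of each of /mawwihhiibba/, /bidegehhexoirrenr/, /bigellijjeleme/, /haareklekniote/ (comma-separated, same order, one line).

mawihiiba, bidegehexoirenr, bigelijeleme, haareklekniote

/mawwihhiibba/: /ww/ is a geminate; the first /w/ deletes. /hh/ is a geminate; the first /h/ deletes. /bb/ is a geminate; the first /b/ deletes. → [mawihiiba].
/bidegehhexoirrenr/: /hh/ is a geminate; the first /h/ deletes. /rr/ is a geminate; the first /r/ deletes. → [bidegehexoirenr].
/bigellijjeleme/: /ll/ is a geminate; the first /l/ deletes. /jj/ is a geminate; the first /j/ deletes. → [bigelijeleme].
/haareklekniote/: the rule's environment is not met; surfaces unchanged as [haareklekniote].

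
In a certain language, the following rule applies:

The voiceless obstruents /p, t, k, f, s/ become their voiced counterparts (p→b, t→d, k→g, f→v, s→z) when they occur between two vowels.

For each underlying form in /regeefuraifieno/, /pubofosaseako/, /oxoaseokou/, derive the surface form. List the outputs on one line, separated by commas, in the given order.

regeevuraivieno, pubovozazeago, oxoazeogou

/regeefuraifieno/: /f/ is a voiceless obstruent between vowels /e/ and /u/, so it voices to [v]. /f/ is a voiceless obstruent between vowels /i/ and /i/, so it voices to [v]. → [regeevuraivieno].
/pubofosaseako/: /f/ is a voiceless obstruent between vowels /o/ and /o/, so it voices to [v]. /s/ is a voiceless obstruent between vowels /o/ and /a/, so it voices to [z]. /s/ is a voiceless obstruent between vowels /a/ and /e/, so it voices to [z]. /k/ is a voiceless obstruent between vowels /a/ and /o/, so it voices to [g]. → [pubovozazeago].
/oxoaseokou/: /s/ is a voiceless obstruent between vowels /a/ and /e/, so it voices to [z]. /k/ is a voiceless obstruent between vowels /o/ and /o/, so it voices to [g]. → [oxoazeogou].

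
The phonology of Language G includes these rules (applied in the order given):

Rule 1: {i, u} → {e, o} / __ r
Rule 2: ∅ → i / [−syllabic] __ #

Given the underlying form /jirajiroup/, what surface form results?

Rule 1 (pre-rhotic lowering): /i/ is a high vowel immediately before /r/, so it lowers to [e]. /i/ is a high vowel immediately before /r/, so it lowers to [e]. /jirajiroup/ → jerajeroup.
Rule 2 (final i-epenthesis): the form ends in the consonant /p/, so [i] is inserted word-finally. /jerajeroup/ → jerajeroupi.

jerajeroupi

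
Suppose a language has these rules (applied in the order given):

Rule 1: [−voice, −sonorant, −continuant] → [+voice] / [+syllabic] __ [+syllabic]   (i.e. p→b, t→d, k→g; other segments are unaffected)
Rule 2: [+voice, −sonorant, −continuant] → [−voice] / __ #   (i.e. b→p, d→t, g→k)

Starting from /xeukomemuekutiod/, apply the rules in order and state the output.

Rule 1 (intervocalic voicing): /k/ is a voiceless stop between vowels /u/ and /o/, so it voices to [g]. /k/ is a voiceless stop between vowels /e/ and /u/, so it voices to [g]. /t/ is a voiceless stop between vowels /u/ and /i/, so it voices to [d]. /xeukomemuekutiod/ → xeugomemuegudiod.
Rule 2 (final devoicing): /d/ is a voiced stop in word-final position, so it devoices to [t]. /xeugomemuegudiod/ → xeugomemuegudiot.

xeugomemuegudiot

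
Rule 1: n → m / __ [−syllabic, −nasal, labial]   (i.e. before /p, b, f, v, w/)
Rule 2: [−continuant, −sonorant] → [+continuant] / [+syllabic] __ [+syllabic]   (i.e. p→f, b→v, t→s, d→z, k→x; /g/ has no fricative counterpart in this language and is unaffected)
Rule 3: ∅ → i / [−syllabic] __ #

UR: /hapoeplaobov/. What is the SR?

Rule 1 (nasal place assimilation): no segment meets the environment; /hapoeplaobov/ is unchanged.
Rule 2 (intervocalic spirantization): /p/ is a stop between vowels /a/ and /o/, so it spirantizes to the fricative [f]. /b/ is a stop between vowels /o/ and /o/, so it spirantizes to the fricative [v]. /hapoeplaobov/ → hafoeplaovov.
Rule 3 (final i-epenthesis): the form ends in the consonant /v/, so [i] is inserted word-finally. /hafoeplaovov/ → hafoeplaovovi.

hafoeplaovovi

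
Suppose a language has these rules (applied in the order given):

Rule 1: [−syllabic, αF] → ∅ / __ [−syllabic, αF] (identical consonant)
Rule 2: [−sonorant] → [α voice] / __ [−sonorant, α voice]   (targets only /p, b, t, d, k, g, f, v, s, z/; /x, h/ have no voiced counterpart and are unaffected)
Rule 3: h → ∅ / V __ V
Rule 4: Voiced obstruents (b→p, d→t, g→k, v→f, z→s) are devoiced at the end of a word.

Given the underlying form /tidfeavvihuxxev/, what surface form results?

titfeaviuxef

Rule 1 (degemination): /vv/ is a geminate; the first /v/ deletes. /xx/ is a geminate; the first /x/ deletes. /tidfeavvihuxxev/ → tidfeavihuxev.
Rule 2 (regressive voicing assimilation): /d/ precedes the voiceless obstruent /f/, so it devoices to [t] by assimilation. /tidfeavihuxev/ → titfeavihuxev.
Rule 3 (intervocalic h-deletion): /h/ occurs between vowels /i/ and /u/, so it deletes. /titfeavihuxev/ → titfeaviuxev.
Rule 4 (final devoicing): /v/ is a voiced obstruent in word-final position, so it devoices to [f]. /titfeaviuxev/ → titfeaviuxef.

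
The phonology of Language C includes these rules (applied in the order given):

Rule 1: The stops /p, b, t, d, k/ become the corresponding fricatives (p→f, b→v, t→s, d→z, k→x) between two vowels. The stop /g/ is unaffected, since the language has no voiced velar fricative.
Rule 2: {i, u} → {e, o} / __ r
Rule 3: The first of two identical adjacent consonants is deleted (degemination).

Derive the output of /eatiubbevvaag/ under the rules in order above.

easiubevaag

Rule 1 (intervocalic spirantization): /t/ is a stop between vowels /a/ and /i/, so it spirantizes to the fricative [s]. /eatiubbevvaag/ → easiubbevvaag.
Rule 2 (pre-rhotic lowering): no segment meets the environment; /easiubbevvaag/ is unchanged.
Rule 3 (degemination): /bb/ is a geminate; the first /b/ deletes. /vv/ is a geminate; the first /v/ deletes. /easiubbevvaag/ → easiubevaag.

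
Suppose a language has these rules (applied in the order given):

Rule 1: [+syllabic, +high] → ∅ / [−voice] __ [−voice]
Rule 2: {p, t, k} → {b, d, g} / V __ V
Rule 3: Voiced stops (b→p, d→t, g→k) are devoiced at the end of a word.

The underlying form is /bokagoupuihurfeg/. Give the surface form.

Rule 1 (high vowel syncope): no segment meets the environment; /bokagoupuihurfeg/ is unchanged.
Rule 2 (intervocalic voicing): /k/ is a voiceless stop between vowels /o/ and /a/, so it voices to [g]. /p/ is a voiceless stop between vowels /u/ and /u/, so it voices to [b]. /bokagoupuihurfeg/ → bogagoubuihurfeg.
Rule 3 (final devoicing): /g/ is a voiced stop in word-final position, so it devoices to [k]. /bogagoubuihurfeg/ → bogagoubuihurfek.

bogagoubuihurfek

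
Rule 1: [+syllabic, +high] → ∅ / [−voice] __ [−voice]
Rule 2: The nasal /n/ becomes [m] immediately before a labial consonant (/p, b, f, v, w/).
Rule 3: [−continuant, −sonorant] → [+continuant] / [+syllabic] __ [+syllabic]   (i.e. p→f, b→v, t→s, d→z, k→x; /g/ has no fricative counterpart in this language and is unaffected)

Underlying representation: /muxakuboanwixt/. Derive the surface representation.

muxaxuvoamwixt

Rule 1 (high vowel syncope): no segment meets the environment; /muxakuboanwixt/ is unchanged.
Rule 2 (nasal place assimilation): /n/ precedes the labial consonant /w/, so it assimilates in place to [m]. /muxakuboanwixt/ → muxakuboamwixt.
Rule 3 (intervocalic spirantization): /k/ is a stop between vowels /a/ and /u/, so it spirantizes to the fricative [x]. /b/ is a stop between vowels /u/ and /o/, so it spirantizes to the fricative [v]. /muxakuboamwixt/ → muxaxuvoamwixt.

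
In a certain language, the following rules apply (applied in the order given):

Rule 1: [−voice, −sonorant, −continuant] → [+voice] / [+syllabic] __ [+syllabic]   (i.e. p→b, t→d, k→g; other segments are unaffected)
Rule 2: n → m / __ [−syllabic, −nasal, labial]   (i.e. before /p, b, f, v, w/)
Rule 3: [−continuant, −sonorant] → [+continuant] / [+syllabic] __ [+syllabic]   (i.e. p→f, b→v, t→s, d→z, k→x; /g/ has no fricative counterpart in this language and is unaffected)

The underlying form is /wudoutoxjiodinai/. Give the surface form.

Rule 1 (intervocalic voicing): /t/ is a voiceless stop between vowels /u/ and /o/, so it voices to [d]. /wudoutoxjiodinai/ → wudoudoxjiodinai.
Rule 2 (nasal place assimilation): no segment meets the environment; /wudoudoxjiodinai/ is unchanged.
Rule 3 (intervocalic spirantization): /d/ is a stop between vowels /u/ and /o/, so it spirantizes to the fricative [z]. /d/ is a stop between vowels /u/ and /o/, so it spirantizes to the fricative [z]. /d/ is a stop between vowels /o/ and /i/, so it spirantizes to the fricative [z]. /wudoudoxjiodinai/ → wuzouzoxjiozinai.

wuzouzoxjiozinai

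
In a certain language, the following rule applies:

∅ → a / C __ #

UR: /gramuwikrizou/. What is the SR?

gramuwikrizou

No segment of /gramuwikrizou/ meets the structural description of the rule, so the form surfaces unchanged.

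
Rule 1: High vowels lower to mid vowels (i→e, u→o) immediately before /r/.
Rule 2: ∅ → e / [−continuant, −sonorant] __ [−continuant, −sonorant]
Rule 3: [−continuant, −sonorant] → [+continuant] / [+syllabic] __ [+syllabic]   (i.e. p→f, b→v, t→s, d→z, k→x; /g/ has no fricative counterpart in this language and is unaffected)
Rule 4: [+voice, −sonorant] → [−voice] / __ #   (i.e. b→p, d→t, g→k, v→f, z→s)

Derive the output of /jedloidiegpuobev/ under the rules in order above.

Rule 1 (pre-rhotic lowering): no segment meets the environment; /jedloidiegpuobev/ is unchanged.
Rule 2 (stop-cluster e-epenthesis): /g/ and /p/ form a stop–stop cluster, so [e] is inserted between them. /jedloidiegpuobev/ → jedloidiegepuobev.
Rule 3 (intervocalic spirantization): /d/ is a stop between vowels /i/ and /i/, so it spirantizes to the fricative [z]. /p/ is a stop between vowels /e/ and /u/, so it spirantizes to the fricative [f]. /b/ is a stop between vowels /o/ and /e/, so it spirantizes to the fricative [v]. /jedloidiegepuobev/ → jedloiziegefuovev.
Rule 4 (final devoicing): /v/ is a voiced obstruent in word-final position, so it devoices to [f]. /jedloiziegefuovev/ → jedloiziegefuovef.

jedloiziegefuovef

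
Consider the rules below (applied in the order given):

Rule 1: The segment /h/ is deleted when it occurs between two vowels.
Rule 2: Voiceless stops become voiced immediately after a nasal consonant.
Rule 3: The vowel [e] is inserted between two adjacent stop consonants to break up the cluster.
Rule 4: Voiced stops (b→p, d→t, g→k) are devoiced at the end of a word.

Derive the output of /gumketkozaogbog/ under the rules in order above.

gumgetekozaogebok

Rule 1 (intervocalic h-deletion): no segment meets the environment; /gumketkozaogbog/ is unchanged.
Rule 2 (post-nasal voicing): /k/ is a voiceless stop immediately after the nasal /m/, so it voices to [g]. /gumketkozaogbog/ → gumgetkozaogbog.
Rule 3 (stop-cluster e-epenthesis): /t/ and /k/ form a stop–stop cluster, so [e] is inserted between them. /g/ and /b/ form a stop–stop cluster, so [e] is inserted between them. /gumgetkozaogbog/ → gumgetekozaogebog.
Rule 4 (final devoicing): /g/ is a voiced stop in word-final position, so it devoices to [k]. /gumgetekozaogebog/ → gumgetekozaogebok.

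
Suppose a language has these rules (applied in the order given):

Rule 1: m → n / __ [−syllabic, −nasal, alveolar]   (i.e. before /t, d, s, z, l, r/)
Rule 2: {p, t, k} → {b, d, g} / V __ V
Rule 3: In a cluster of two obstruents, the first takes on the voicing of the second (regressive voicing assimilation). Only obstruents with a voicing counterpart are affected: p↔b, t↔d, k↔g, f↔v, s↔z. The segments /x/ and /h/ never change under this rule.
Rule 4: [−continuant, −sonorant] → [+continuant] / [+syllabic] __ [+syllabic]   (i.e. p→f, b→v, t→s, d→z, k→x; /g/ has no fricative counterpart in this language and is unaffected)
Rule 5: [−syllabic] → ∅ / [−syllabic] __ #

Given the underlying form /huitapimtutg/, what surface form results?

Rule 1 (nasal place assimilation): /m/ precedes the alveolar consonant /t/, so it assimilates in place to [n]. /huitapimtutg/ → huitapintutg.
Rule 2 (intervocalic voicing): /t/ is a voiceless stop between vowels /i/ and /a/, so it voices to [d]. /p/ is a voiceless stop between vowels /a/ and /i/, so it voices to [b]. /huitapintutg/ → huidabintutg.
Rule 3 (regressive voicing assimilation): /t/ precedes the voiced obstruent /g/, so it voices to [d] by assimilation. /huidabintutg/ → huidabintudg.
Rule 4 (intervocalic spirantization): /d/ is a stop between vowels /i/ and /a/, so it spirantizes to the fricative [z]. /b/ is a stop between vowels /a/ and /i/, so it spirantizes to the fricative [v]. /huidabintudg/ → huizavintudg.
Rule 5 (final cluster simplification): /g/ is the second consonant of a word-final cluster /dg/, so it deletes. /huizavintudg/ → huizavintud.

huizavintud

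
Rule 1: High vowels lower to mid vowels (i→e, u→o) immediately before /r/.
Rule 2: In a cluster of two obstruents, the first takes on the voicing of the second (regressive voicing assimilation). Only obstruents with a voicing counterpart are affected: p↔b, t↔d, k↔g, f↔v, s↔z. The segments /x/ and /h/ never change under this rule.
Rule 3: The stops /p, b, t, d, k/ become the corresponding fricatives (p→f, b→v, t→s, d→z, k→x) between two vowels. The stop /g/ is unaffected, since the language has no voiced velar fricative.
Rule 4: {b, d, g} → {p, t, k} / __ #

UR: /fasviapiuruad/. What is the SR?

Rule 1 (pre-rhotic lowering): /u/ is a high vowel immediately before /r/, so it lowers to [o]. /fasviapiuruad/ → fasviapioruad.
Rule 2 (regressive voicing assimilation): /s/ precedes the voiced obstruent /v/, so it voices to [z] by assimilation. /fasviapioruad/ → fazviapioruad.
Rule 3 (intervocalic spirantization): /p/ is a stop between vowels /a/ and /i/, so it spirantizes to the fricative [f]. /fazviapioruad/ → fazviafioruad.
Rule 4 (final devoicing): /d/ is a voiced stop in word-final position, so it devoices to [t]. /fazviafioruad/ → fazviafioruat.

fazviafioruat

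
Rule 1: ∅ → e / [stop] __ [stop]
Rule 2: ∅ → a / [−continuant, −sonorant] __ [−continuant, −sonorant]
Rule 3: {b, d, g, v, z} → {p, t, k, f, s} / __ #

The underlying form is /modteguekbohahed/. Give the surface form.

Rule 1 (stop-cluster e-epenthesis): /d/ and /t/ form a stop–stop cluster, so [e] is inserted between them. /k/ and /b/ form a stop–stop cluster, so [e] is inserted between them. /modteguekbohahed/ → modeteguekebohahed.
Rule 2 (stop-cluster a-epenthesis): no segment meets the environment; /modeteguekebohahed/ is unchanged.
Rule 3 (final devoicing): /d/ is a voiced obstruent in word-final position, so it devoices to [t]. /modeteguekebohahed/ → modeteguekebohahet.

modeteguekebohahet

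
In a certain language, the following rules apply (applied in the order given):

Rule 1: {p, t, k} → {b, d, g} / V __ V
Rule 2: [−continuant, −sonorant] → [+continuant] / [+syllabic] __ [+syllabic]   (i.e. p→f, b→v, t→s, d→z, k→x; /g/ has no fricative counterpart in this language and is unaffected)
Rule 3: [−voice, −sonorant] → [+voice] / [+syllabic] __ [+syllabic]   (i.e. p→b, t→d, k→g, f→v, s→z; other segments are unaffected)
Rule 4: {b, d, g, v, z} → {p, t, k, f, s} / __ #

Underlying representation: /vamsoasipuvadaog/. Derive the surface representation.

Rule 1 (intervocalic voicing): /p/ is a voiceless stop between vowels /i/ and /u/, so it voices to [b]. /vamsoasipuvadaog/ → vamsoasibuvadaog.
Rule 2 (intervocalic spirantization): /b/ is a stop between vowels /i/ and /u/, so it spirantizes to the fricative [v]. /d/ is a stop between vowels /a/ and /a/, so it spirantizes to the fricative [z]. /vamsoasibuvadaog/ → vamsoasivuvazaog.
Rule 3 (intervocalic voicing): /s/ is a voiceless obstruent between vowels /a/ and /i/, so it voices to [z]. /vamsoasivuvazaog/ → vamsoazivuvazaog.
Rule 4 (final devoicing): /g/ is a voiced obstruent in word-final position, so it devoices to [k]. /vamsoazivuvazaog/ → vamsoazivuvazaok.

vamsoazivuvazaok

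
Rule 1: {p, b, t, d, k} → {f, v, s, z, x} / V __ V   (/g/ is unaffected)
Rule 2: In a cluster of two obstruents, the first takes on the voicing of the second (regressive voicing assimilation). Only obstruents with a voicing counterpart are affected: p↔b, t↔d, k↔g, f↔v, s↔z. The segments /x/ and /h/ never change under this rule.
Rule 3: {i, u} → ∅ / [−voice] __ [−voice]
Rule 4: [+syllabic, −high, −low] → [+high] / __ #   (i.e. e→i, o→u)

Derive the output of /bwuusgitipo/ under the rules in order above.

bwuuzgisfu

Rule 1 (intervocalic spirantization): /t/ is a stop between vowels /i/ and /i/, so it spirantizes to the fricative [s]. /p/ is a stop between vowels /i/ and /o/, so it spirantizes to the fricative [f]. /bwuusgitipo/ → bwuusgisifo.
Rule 2 (regressive voicing assimilation): /s/ precedes the voiced obstruent /g/, so it voices to [z] by assimilation. /bwuusgisifo/ → bwuuzgisifo.
Rule 3 (high vowel syncope): /i/ is a high vowel flanked by voiceless consonants /s/ and /f/, so it deletes. /bwuuzgisifo/ → bwuuzgisfo.
Rule 4 (final vowel raising): /o/ is a mid vowel in word-final position, so it raises to [u]. /bwuuzgisfo/ → bwuuzgisfu.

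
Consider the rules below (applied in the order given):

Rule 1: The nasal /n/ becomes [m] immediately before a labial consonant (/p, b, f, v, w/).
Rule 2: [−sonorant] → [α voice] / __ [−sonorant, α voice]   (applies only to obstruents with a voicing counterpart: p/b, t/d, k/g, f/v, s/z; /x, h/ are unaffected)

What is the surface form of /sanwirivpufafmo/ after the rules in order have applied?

samwirifpufafmo

Rule 1 (nasal place assimilation): /n/ precedes the labial consonant /w/, so it assimilates in place to [m]. /sanwirivpufafmo/ → samwirivpufafmo.
Rule 2 (regressive voicing assimilation): /v/ precedes the voiceless obstruent /p/, so it devoices to [f] by assimilation. /samwirivpufafmo/ → samwirifpufafmo.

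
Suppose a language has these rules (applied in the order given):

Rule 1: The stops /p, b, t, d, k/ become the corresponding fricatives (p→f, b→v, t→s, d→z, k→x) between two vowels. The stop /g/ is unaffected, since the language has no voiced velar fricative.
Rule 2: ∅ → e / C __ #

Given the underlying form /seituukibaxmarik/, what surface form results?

Rule 1 (intervocalic spirantization): /t/ is a stop between vowels /i/ and /u/, so it spirantizes to the fricative [s]. /k/ is a stop between vowels /u/ and /i/, so it spirantizes to the fricative [x]. /b/ is a stop between vowels /i/ and /a/, so it spirantizes to the fricative [v]. /seituukibaxmarik/ → seisuuxivaxmarik.
Rule 2 (final e-epenthesis): the form ends in the consonant /k/, so [e] is inserted word-finally. /seisuuxivaxmarik/ → seisuuxivaxmarike.

seisuuxivaxmarike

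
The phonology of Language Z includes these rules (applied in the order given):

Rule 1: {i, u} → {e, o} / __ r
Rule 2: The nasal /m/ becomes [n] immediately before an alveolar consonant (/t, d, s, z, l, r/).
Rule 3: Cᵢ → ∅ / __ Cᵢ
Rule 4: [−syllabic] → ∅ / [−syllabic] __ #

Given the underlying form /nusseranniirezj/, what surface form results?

nuseranierez

Rule 1 (pre-rhotic lowering): /i/ is a high vowel immediately before /r/, so it lowers to [e]. /nusseranniirezj/ → nusserannierezj.
Rule 2 (nasal place assimilation): no segment meets the environment; /nusserannierezj/ is unchanged.
Rule 3 (degemination): /ss/ is a geminate; the first /s/ deletes. /nn/ is a geminate; the first /n/ deletes. /nusserannierezj/ → nuseranierezj.
Rule 4 (final cluster simplification): /j/ is the second consonant of a word-final cluster /zj/, so it deletes. /nuseranierezj/ → nuseranierez.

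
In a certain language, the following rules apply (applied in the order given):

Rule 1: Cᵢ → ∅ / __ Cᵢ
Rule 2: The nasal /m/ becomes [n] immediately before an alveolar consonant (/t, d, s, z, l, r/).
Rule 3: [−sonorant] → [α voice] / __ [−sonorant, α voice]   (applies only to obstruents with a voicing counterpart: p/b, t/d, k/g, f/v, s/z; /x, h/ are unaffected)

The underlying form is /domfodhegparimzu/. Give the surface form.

domfothekparinzu

Rule 1 (degemination): no segment meets the environment; /domfodhegparimzu/ is unchanged.
Rule 2 (nasal place assimilation): /m/ precedes the alveolar consonant /z/, so it assimilates in place to [n]. /domfodhegparimzu/ → domfodhegparinzu.
Rule 3 (regressive voicing assimilation): /d/ precedes the voiceless obstruent /h/, so it devoices to [t] by assimilation. /g/ precedes the voiceless obstruent /p/, so it devoices to [k] by assimilation. /domfodhegparinzu/ → domfothekparinzu.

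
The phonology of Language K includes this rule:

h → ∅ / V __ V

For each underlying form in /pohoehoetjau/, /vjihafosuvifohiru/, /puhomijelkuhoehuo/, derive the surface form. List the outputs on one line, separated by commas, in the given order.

pooeoetjau, vjiafosuvifoiru, puomijelkuoeuo

/pohoehoetjau/: /h/ occurs between vowels /o/ and /o/, so it deletes. /h/ occurs between vowels /e/ and /o/, so it deletes. → [pooeoetjau].
/vjihafosuvifohiru/: /h/ occurs between vowels /i/ and /a/, so it deletes. /h/ occurs between vowels /o/ and /i/, so it deletes. → [vjiafosuvifoiru].
/puhomijelkuhoehuo/: /h/ occurs between vowels /u/ and /o/, so it deletes. /h/ occurs between vowels /u/ and /o/, so it deletes. /h/ occurs between vowels /e/ and /u/, so it deletes. → [puomijelkuoeuo].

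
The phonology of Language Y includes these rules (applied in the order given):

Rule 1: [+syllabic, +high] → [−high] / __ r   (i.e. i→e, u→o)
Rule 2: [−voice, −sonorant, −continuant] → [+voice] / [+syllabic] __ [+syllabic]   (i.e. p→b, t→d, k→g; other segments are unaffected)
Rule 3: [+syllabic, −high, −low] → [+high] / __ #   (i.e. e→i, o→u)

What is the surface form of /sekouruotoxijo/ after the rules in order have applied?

segooruodoxiju

Rule 1 (pre-rhotic lowering): /u/ is a high vowel immediately before /r/, so it lowers to [o]. /sekouruotoxijo/ → sekooruotoxijo.
Rule 2 (intervocalic voicing): /k/ is a voiceless stop between vowels /e/ and /o/, so it voices to [g]. /t/ is a voiceless stop between vowels /o/ and /o/, so it voices to [d]. /sekooruotoxijo/ → segooruodoxijo.
Rule 3 (final vowel raising): /o/ is a mid vowel in word-final position, so it raises to [u]. /segooruodoxijo/ → segooruodoxiju.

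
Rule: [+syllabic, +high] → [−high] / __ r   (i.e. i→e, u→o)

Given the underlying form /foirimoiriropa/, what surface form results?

foerimoereropa

/i/ is a high vowel immediately before /r/, so it lowers to [e].
/i/ is a high vowel immediately before /r/, so it lowers to [e].
/i/ is a high vowel immediately before /r/, so it lowers to [e].
The other instance of /i/ does not occur in the required environment and remains unchanged.
Surface form: [foerimoereropa].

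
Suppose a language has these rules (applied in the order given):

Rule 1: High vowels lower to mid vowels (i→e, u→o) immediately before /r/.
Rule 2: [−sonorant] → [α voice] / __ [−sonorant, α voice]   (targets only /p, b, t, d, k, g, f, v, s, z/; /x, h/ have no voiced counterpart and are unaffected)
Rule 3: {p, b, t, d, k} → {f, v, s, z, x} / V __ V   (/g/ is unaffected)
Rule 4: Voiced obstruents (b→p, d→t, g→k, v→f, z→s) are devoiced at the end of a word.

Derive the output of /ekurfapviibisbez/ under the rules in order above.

Rule 1 (pre-rhotic lowering): /u/ is a high vowel immediately before /r/, so it lowers to [o]. /ekurfapviibisbez/ → ekorfapviibisbez.
Rule 2 (regressive voicing assimilation): /p/ precedes the voiced obstruent /v/, so it voices to [b] by assimilation. /s/ precedes the voiced obstruent /b/, so it voices to [z] by assimilation. /ekorfapviibisbez/ → ekorfabviibizbez.
Rule 3 (intervocalic spirantization): /k/ is a stop between vowels /e/ and /o/, so it spirantizes to the fricative [x]. /b/ is a stop between vowels /i/ and /i/, so it spirantizes to the fricative [v]. /ekorfabviibizbez/ → exorfabviivizbez.
Rule 4 (final devoicing): /z/ is a voiced obstruent in word-final position, so it devoices to [s]. /exorfabviivizbez/ → exorfabviivizbes.

exorfabviivizbes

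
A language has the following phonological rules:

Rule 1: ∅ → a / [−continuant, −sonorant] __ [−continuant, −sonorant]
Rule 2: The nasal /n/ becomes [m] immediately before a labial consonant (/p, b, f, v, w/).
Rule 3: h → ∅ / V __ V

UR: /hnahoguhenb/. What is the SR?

hnaoguemb

Rule 1 (stop-cluster a-epenthesis): no segment meets the environment; /hnahoguhenb/ is unchanged.
Rule 2 (nasal place assimilation): /n/ precedes the labial consonant /b/, so it assimilates in place to [m]. /hnahoguhenb/ → hnahoguhemb.
Rule 3 (intervocalic h-deletion): /h/ occurs between vowels /a/ and /o/, so it deletes. /h/ occurs between vowels /u/ and /e/, so it deletes. /hnahoguhemb/ → hnaoguemb.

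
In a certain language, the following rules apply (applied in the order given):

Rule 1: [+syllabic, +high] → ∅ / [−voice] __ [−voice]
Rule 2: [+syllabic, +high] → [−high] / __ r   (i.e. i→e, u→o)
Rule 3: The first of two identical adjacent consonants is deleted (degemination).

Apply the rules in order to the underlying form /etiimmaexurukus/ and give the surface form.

etiimaexoruks

Rule 1 (high vowel syncope): /u/ is a high vowel flanked by voiceless consonants /k/ and /s/, so it deletes. /etiimmaexurukus/ → etiimmaexuruks.
Rule 2 (pre-rhotic lowering): /u/ is a high vowel immediately before /r/, so it lowers to [o]. /etiimmaexuruks/ → etiimmaexoruks.
Rule 3 (degemination): /mm/ is a geminate; the first /m/ deletes. /etiimmaexoruks/ → etiimaexoruks.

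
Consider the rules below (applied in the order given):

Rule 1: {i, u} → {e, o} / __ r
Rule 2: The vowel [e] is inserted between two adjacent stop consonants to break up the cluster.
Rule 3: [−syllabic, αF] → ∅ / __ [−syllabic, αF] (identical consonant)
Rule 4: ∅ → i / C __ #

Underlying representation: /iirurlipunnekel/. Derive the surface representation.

Rule 1 (pre-rhotic lowering): /i/ is a high vowel immediately before /r/, so it lowers to [e]. /u/ is a high vowel immediately before /r/, so it lowers to [o]. /iirurlipunnekel/ → ierorlipunnekel.
Rule 2 (stop-cluster e-epenthesis): no segment meets the environment; /ierorlipunnekel/ is unchanged.
Rule 3 (degemination): /nn/ is a geminate; the first /n/ deletes. /ierorlipunnekel/ → ierorlipunekel.
Rule 4 (final i-epenthesis): the form ends in the consonant /l/, so [i] is inserted word-finally. /ierorlipunekel/ → ierorlipunekeli.

ierorlipunekeli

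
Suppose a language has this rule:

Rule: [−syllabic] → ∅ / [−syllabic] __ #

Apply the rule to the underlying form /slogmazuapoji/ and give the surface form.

slogmazuapoji

No segment of /slogmazuapoji/ meets the structural description of the rule, so the form surfaces unchanged.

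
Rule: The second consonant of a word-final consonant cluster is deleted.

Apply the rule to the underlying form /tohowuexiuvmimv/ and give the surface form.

tohowuexiuvmim

/v/ is the second consonant of a word-final cluster /mv/, so it deletes.
The other instances of /t/, /h/, /w/, /x/, /v/, /m/ do not occur in the required environment and remain unchanged.
Surface form: [tohowuexiuvmim].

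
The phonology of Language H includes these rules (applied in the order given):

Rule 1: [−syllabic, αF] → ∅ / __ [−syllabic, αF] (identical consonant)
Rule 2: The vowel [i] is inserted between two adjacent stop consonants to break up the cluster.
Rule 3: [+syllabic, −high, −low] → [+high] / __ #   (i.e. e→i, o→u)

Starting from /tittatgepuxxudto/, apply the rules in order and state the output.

titatigepuxuditu

Rule 1 (degemination): /tt/ is a geminate; the first /t/ deletes. /xx/ is a geminate; the first /x/ deletes. /tittatgepuxxudto/ → titatgepuxudto.
Rule 2 (stop-cluster i-epenthesis): /t/ and /g/ form a stop–stop cluster, so [i] is inserted between them. /d/ and /t/ form a stop–stop cluster, so [i] is inserted between them. /titatgepuxudto/ → titatigepuxudito.
Rule 3 (final vowel raising): /o/ is a mid vowel in word-final position, so it raises to [u]. /titatigepuxudito/ → titatigepuxuditu.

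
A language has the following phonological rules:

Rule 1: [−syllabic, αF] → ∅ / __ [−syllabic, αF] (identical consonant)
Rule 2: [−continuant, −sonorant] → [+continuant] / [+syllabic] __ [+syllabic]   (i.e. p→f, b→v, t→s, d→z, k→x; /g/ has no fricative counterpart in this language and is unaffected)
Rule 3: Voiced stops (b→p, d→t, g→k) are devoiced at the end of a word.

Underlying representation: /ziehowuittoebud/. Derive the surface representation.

ziehowuisoevut

Rule 1 (degemination): /tt/ is a geminate; the first /t/ deletes. /ziehowuittoebud/ → ziehowuitoebud.
Rule 2 (intervocalic spirantization): /t/ is a stop between vowels /i/ and /o/, so it spirantizes to the fricative [s]. /b/ is a stop between vowels /e/ and /u/, so it spirantizes to the fricative [v]. /ziehowuitoebud/ → ziehowuisoevud.
Rule 3 (final devoicing): /d/ is a voiced stop in word-final position, so it devoices to [t]. /ziehowuisoevud/ → ziehowuisoevut.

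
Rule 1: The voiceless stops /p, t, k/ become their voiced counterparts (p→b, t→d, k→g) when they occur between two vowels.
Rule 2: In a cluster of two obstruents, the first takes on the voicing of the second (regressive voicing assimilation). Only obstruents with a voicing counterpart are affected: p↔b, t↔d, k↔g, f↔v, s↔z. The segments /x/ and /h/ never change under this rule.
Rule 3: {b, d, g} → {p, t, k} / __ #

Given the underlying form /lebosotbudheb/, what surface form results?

Rule 1 (intervocalic voicing): no segment meets the environment; /lebosotbudheb/ is unchanged.
Rule 2 (regressive voicing assimilation): /t/ precedes the voiced obstruent /b/, so it voices to [d] by assimilation. /d/ precedes the voiceless obstruent /h/, so it devoices to [t] by assimilation. /lebosotbudheb/ → lebosodbutheb.
Rule 3 (final devoicing): /b/ is a voiced stop in word-final position, so it devoices to [p]. /lebosodbutheb/ → lebosodbuthep.

lebosodbuthep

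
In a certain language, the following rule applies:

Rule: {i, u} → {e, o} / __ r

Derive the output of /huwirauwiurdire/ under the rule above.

huwerauwiordere

/i/ is a high vowel immediately before /r/, so it lowers to [e].
/u/ is a high vowel immediately before /r/, so it lowers to [o].
/i/ is a high vowel immediately before /r/, so it lowers to [e].
Surface form: [huwerauwiordere].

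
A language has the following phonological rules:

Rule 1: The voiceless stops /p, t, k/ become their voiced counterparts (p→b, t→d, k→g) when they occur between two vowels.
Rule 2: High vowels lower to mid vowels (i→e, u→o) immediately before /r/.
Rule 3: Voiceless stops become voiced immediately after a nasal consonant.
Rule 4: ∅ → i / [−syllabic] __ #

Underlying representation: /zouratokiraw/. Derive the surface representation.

Rule 1 (intervocalic voicing): /t/ is a voiceless stop between vowels /a/ and /o/, so it voices to [d]. /k/ is a voiceless stop between vowels /o/ and /i/, so it voices to [g]. /zouratokiraw/ → zouradogiraw.
Rule 2 (pre-rhotic lowering): /u/ is a high vowel immediately before /r/, so it lowers to [o]. /i/ is a high vowel immediately before /r/, so it lowers to [e]. /zouradogiraw/ → zooradogeraw.
Rule 3 (post-nasal voicing): no segment meets the environment; /zooradogeraw/ is unchanged.
Rule 4 (final i-epenthesis): the form ends in the consonant /w/, so [i] is inserted word-finally. /zooradogeraw/ → zooradogerawi.

zooradogerawi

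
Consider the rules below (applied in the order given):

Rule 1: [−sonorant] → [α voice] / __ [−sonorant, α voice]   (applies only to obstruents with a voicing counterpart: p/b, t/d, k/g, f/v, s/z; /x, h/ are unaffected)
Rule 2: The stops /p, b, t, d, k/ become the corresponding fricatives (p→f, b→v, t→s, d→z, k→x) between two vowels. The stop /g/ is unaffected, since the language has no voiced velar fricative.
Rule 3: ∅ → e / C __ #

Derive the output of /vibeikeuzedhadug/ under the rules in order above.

Rule 1 (regressive voicing assimilation): /d/ precedes the voiceless obstruent /h/, so it devoices to [t] by assimilation. /vibeikeuzedhadug/ → vibeikeuzethadug.
Rule 2 (intervocalic spirantization): /b/ is a stop between vowels /i/ and /e/, so it spirantizes to the fricative [v]. /k/ is a stop between vowels /i/ and /e/, so it spirantizes to the fricative [x]. /d/ is a stop between vowels /a/ and /u/, so it spirantizes to the fricative [z]. /vibeikeuzethadug/ → viveixeuzethazug.
Rule 3 (final e-epenthesis): the form ends in the consonant /g/, so [e] is inserted word-finally. /viveixeuzethazug/ → viveixeuzethazuge.

viveixeuzethazuge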